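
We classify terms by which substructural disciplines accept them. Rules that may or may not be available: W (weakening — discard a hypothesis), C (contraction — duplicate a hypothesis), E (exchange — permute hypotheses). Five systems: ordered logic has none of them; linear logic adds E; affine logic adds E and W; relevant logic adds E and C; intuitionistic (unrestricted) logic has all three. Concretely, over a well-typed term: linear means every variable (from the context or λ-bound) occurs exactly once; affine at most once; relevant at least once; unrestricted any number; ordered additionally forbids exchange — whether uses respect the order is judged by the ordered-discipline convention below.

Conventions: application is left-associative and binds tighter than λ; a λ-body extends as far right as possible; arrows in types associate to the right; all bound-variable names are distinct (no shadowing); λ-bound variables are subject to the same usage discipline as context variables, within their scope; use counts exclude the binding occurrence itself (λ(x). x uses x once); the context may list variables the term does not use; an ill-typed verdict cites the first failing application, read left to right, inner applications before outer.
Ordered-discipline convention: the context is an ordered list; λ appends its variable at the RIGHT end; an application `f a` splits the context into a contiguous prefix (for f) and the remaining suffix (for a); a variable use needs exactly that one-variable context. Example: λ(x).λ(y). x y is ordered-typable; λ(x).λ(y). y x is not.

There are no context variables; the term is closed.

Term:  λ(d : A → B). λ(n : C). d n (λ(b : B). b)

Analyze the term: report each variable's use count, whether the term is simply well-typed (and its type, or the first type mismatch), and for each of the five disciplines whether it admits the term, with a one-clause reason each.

use counts: d (bound): 1×, n (bound): 1×, b (bound): 1×
left-to-right use order: d, n, b
typing: ill-typed: argument of type C where A is required
ordered: ✗ — fails simple typing
linear: ✗ — a type mismatch blocks all five
affine: ✗ — the type mismatch rejects it
relevant: ✗ — not simply typable
unrestricted: ✗ — fails simple typing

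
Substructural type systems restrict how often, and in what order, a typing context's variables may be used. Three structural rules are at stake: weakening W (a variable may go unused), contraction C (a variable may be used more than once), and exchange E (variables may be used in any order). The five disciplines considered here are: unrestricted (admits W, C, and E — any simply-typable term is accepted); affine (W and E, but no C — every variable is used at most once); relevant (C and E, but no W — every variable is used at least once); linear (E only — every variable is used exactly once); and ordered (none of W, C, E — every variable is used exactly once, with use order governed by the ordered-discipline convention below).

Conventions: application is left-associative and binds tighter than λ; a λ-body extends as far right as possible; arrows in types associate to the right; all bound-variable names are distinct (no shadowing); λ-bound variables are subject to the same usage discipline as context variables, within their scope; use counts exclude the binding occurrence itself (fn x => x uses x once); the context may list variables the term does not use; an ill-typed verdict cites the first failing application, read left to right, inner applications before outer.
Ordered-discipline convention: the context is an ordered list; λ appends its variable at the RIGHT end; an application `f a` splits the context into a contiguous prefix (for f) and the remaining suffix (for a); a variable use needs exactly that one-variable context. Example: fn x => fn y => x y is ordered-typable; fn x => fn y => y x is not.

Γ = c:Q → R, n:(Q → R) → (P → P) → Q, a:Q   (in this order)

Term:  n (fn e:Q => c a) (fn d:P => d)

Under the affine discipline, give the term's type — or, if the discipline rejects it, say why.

term : Q
usage: c: 1×, n: 1×, a: 1×, e [bound]: 0×, d [bound]: 1×
use order (left to right): n, c, a, d
typing: well-typed — term : Q
summary: ordered ✗, linear ✗, affine ✓, relevant ✗, unrestricted ✓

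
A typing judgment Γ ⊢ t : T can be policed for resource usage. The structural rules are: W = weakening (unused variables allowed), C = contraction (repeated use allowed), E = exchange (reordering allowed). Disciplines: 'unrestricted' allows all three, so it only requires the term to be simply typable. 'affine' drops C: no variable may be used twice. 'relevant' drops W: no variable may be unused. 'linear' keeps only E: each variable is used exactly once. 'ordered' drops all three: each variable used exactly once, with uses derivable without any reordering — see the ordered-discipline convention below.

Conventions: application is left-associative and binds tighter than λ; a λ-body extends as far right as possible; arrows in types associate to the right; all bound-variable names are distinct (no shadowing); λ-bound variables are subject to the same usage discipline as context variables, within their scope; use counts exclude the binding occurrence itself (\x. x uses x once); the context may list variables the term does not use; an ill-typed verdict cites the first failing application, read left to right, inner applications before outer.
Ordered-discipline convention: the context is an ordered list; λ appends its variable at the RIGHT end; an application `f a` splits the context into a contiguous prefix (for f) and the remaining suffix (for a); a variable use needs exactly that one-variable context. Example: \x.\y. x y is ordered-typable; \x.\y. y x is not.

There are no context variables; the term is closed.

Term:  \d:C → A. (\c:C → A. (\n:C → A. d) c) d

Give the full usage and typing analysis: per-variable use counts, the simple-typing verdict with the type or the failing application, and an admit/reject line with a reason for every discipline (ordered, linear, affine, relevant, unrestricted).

usage: d [bound]: 2; c [bound]: 1; n [bound]: 0
order of uses: d, c, d
typing: the term checks, with type (C → A) → C → A
ordered: ✗ — d ×2 used more than once (contraction); n never used (weakening)
linear: ✗ — d ×2 used more than once (contraction); n never used (weakening)
affine: ✗ — d ×2 used more than once (contraction)
relevant: ✗ — n never used (weakening)
unrestricted: ✓ — type-checks ((C → A) → C → A) and nothing is barred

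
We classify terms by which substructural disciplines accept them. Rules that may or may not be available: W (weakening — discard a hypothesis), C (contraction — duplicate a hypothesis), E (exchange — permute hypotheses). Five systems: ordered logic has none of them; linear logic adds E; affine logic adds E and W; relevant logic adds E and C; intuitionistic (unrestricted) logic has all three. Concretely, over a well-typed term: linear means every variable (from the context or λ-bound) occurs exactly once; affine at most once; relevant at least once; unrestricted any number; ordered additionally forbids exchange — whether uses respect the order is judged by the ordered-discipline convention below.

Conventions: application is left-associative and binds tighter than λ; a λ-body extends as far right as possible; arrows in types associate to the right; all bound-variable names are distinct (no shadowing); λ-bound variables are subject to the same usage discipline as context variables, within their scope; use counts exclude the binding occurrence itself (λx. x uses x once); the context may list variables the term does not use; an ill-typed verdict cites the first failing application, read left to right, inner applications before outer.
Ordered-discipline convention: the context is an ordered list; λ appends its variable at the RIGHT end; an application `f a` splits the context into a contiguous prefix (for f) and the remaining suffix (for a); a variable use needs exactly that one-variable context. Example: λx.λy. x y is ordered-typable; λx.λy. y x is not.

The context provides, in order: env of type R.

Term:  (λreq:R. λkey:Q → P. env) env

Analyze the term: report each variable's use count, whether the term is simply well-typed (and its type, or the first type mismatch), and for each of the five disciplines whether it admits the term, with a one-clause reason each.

variable uses: env=2, req (λ-bound)=0, key (λ-bound)=0
order of uses: env, env
typing: the term checks, with type (Q → P) → R
ordered: ✗ — uses contraction: env ×2; needs weakening: req, key unused
linear: ✗ — uses contraction: env ×2; needs weakening: req, key unused
affine: ✗ — uses contraction: env ×2
relevant: ✗ — needs weakening: req, key unused
unrestricted: ✓ — typability at (Q → P) → R is all that's needed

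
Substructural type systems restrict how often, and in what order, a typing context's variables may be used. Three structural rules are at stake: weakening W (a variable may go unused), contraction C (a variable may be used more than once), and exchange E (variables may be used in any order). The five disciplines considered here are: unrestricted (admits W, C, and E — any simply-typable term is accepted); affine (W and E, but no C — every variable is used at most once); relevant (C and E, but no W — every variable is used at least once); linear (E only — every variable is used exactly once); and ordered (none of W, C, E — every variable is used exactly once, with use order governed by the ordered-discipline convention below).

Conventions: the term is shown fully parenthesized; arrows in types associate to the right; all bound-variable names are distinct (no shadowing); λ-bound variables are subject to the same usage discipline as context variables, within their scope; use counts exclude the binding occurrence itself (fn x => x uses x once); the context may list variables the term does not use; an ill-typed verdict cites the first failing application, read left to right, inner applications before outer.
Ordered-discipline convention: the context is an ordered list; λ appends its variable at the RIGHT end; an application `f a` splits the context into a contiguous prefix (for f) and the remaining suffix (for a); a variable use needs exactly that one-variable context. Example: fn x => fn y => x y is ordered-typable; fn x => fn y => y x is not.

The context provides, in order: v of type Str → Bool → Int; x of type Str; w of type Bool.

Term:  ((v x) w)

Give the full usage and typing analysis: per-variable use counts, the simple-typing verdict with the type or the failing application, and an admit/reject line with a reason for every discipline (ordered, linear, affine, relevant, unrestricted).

usage: v: 1×, x: 1×, w: 1×
use order (left to right): v, x, w
typing: well-typed — term : Int
ordered: ✓, v, x, w: once each, no exchange needed
linear: ✓, single use per variable (v, x, w)
affine: ✓, no duplicate uses among v, x, w
relevant: ✓, every one of v, x, w appears
unrestricted: ✓, typability at Int is all that's needed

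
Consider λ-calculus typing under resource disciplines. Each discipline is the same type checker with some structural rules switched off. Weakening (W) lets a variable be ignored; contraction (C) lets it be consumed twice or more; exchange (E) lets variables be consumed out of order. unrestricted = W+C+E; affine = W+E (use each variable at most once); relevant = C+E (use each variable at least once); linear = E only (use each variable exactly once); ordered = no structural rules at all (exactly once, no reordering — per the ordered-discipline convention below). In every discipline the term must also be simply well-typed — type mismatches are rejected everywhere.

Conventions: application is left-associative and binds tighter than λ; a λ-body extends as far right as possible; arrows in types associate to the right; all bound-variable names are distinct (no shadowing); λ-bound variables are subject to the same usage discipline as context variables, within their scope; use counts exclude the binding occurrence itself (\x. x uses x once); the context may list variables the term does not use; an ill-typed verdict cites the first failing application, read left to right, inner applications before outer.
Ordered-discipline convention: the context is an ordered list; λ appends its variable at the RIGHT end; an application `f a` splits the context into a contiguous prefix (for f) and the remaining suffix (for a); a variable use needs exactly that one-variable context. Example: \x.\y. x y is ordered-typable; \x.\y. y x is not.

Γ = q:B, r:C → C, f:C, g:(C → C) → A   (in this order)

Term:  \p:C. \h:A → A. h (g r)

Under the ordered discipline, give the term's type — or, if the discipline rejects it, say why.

not well-typed under ordered — q, f, p left unused
use counts: q ×0, r ×1, f ×0, g ×1, p (bound) ×0, h (bound) ×1
uses in reading order: h, g, r
typing: the term checks, with type C → (A → A) → A
per-discipline verdicts: ordered ✗, linear ✗, affine ✓, relevant ✗, unrestricted ✓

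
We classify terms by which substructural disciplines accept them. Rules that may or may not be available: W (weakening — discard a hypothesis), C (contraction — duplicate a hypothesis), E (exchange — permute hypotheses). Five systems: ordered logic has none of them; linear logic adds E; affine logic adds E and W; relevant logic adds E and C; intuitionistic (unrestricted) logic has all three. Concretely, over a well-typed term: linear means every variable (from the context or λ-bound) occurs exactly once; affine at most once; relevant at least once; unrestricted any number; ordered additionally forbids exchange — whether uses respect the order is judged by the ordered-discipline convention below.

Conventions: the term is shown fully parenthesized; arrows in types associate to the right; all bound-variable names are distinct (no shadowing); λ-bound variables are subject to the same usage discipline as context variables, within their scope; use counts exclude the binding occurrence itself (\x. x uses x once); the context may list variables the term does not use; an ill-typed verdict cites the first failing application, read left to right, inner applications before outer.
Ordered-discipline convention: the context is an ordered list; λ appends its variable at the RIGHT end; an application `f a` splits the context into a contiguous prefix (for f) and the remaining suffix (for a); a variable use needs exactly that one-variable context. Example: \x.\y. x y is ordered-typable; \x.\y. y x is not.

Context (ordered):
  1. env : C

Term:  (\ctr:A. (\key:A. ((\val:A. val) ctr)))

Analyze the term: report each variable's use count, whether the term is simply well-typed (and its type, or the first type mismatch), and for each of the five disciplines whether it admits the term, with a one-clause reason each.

variable uses: env=0; ctr [bound]=1; key [bound]=0; val [bound]=1
order of uses: val, ctr
typing: ✓ — A -> A -> A
ordered ✗ (needs weakening: env, key unused)
linear ✗ (needs weakening: env, key unused)
affine ✓ (at most one use each (env, ctr, key, val))
relevant ✗ (needs weakening: env, key unused)
unrestricted ✓ (well-typed at A -> A -> A; no restrictions here)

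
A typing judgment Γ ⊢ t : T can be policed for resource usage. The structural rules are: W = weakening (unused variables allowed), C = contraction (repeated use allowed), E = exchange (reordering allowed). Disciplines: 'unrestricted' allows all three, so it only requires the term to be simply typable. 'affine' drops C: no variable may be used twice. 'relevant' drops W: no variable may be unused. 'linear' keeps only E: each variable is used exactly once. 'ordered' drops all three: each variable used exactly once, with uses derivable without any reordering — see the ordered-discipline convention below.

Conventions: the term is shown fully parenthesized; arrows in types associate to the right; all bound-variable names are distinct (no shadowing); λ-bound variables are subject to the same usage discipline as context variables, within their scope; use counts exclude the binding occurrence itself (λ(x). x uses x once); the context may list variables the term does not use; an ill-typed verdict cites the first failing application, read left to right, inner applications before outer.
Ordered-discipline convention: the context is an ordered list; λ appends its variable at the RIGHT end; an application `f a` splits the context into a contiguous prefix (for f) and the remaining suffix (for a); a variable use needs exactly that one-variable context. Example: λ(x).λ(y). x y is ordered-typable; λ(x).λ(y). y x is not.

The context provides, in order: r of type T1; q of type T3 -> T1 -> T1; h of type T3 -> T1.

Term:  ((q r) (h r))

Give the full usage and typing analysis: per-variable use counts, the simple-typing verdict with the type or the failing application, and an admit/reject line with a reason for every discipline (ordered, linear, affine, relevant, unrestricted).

counts: r: 2, q: 1, h: 1
order of uses: q, r, h, r
typing: ill-typed: an application expects T3 but receives T1
ordered: ✗ — not simply typable
linear: ✗ — fails simple typing
affine: ✗ — a type mismatch blocks all five
relevant: ✗ — the type mismatch rejects it
unrestricted: ✗ — not simply typable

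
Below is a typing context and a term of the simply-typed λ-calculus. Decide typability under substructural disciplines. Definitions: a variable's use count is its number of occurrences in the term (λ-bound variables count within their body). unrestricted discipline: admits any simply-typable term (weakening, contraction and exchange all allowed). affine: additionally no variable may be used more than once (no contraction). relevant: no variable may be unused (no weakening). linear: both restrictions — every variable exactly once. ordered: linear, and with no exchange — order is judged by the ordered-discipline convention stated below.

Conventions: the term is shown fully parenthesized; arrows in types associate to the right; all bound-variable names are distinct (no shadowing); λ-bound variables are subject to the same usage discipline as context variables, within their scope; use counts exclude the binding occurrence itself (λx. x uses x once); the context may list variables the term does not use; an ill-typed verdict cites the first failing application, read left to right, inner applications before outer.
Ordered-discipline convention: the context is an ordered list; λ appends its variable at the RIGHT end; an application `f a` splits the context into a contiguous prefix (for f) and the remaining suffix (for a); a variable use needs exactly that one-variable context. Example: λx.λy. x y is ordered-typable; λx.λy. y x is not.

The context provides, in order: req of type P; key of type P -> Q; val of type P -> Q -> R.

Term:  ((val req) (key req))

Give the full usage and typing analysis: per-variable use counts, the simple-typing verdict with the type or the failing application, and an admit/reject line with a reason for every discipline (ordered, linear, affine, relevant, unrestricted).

counts: req: 2×, key: 1×, val: 1×
order of uses: val, req, key, req
typing: ✓ — R
ordered: ✗ — repeated use of req ×2
linear: ✗ — repeated use of req ×2
affine: ✗ — repeated use of req ×2
relevant: ✓ — none of req, key, val goes unused
unrestricted: ✓ — type-checks (R) and nothing is barred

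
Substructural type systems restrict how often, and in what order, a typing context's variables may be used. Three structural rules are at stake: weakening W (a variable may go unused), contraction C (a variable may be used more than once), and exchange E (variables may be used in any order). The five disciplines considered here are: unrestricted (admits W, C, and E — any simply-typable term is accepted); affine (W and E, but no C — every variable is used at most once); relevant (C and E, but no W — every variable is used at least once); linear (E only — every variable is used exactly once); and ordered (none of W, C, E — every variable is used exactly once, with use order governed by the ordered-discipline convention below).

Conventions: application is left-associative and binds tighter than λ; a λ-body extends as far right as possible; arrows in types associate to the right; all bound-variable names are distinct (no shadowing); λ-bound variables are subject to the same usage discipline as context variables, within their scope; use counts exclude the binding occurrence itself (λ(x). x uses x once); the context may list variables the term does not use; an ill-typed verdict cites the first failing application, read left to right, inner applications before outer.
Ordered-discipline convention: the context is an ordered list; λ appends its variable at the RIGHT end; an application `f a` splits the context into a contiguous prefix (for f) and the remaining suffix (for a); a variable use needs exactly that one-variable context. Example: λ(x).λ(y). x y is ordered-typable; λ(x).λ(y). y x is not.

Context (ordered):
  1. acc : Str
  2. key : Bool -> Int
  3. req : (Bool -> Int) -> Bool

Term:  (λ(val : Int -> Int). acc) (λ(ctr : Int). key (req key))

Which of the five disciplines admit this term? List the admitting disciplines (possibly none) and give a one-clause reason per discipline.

admitted by: unrestricted
usage: acc: 1×, key: 2×, req: 1×, val [bound]: 0×, ctr [bound]: 0×
use order (left to right): acc, key, req, key
typing: ✓ — Str
ordered: ✗, key ×2 used more than once (contraction); val, ctr left unused
linear: ✗, key ×2 used more than once (contraction); val, ctr left unused
affine: ✗, key ×2 used more than once (contraction)
relevant: ✗, val, ctr left unused
unrestricted: ✓, typability at Str is all that's needed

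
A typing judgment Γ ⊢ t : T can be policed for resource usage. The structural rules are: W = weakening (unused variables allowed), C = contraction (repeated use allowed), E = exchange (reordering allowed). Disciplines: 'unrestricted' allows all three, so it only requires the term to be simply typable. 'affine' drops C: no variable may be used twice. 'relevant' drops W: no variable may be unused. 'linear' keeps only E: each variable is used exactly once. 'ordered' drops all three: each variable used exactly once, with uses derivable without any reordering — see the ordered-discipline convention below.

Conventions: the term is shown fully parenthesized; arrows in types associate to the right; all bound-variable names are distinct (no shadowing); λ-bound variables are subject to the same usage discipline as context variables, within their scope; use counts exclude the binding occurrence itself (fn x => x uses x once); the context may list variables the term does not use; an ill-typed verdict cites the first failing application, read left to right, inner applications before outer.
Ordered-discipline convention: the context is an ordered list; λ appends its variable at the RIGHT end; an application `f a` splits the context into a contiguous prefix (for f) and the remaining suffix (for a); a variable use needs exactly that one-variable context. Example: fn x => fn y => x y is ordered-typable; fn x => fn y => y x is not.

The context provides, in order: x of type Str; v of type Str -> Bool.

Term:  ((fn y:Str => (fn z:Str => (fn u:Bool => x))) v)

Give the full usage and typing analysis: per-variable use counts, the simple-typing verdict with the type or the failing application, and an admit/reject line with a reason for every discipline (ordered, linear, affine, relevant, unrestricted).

usage: x: 1×, v: 1×, y (λ-bound): 0×, z (λ-bound): 0×, u (λ-bound): 0×
uses in reading order: x, v
typing: ill-typed: argument of type Str -> Bool where Str is required
ordered: ✗ — a type mismatch blocks all five
linear: ✗ — the type mismatch rejects it
affine: ✗ — not simply typable
relevant: ✗ — fails simple typing
unrestricted: ✗ — a type mismatch blocks all five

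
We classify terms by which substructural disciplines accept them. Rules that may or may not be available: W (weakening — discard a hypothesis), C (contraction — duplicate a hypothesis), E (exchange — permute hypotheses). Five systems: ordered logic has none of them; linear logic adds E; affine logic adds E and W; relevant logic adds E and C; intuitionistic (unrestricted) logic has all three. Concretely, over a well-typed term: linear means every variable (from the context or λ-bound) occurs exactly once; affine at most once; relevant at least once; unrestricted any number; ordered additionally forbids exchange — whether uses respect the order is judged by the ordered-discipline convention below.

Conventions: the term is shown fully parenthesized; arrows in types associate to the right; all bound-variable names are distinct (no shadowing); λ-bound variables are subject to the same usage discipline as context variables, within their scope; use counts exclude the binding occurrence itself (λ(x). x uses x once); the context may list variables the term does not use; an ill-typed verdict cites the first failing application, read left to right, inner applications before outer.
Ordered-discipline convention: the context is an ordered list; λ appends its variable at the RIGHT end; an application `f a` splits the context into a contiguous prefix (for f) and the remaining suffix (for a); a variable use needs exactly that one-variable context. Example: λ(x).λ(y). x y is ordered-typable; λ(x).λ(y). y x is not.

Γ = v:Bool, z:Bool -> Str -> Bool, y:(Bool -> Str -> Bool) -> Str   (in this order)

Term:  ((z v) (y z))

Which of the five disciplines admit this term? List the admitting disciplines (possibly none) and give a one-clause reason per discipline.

accepted by: relevant, unrestricted
usage: v: 1×, z: 2×, y: 1×
uses in reading order: z, v, y, z
typing: well-typed at Bool
ordered ✗ (uses contraction: z ×2)
linear ✗ (uses contraction: z ×2)
affine ✗ (uses contraction: z ×2)
relevant ✓ (at least one use each (v, z, y))
unrestricted ✓ (typability at Bool is all that's needed)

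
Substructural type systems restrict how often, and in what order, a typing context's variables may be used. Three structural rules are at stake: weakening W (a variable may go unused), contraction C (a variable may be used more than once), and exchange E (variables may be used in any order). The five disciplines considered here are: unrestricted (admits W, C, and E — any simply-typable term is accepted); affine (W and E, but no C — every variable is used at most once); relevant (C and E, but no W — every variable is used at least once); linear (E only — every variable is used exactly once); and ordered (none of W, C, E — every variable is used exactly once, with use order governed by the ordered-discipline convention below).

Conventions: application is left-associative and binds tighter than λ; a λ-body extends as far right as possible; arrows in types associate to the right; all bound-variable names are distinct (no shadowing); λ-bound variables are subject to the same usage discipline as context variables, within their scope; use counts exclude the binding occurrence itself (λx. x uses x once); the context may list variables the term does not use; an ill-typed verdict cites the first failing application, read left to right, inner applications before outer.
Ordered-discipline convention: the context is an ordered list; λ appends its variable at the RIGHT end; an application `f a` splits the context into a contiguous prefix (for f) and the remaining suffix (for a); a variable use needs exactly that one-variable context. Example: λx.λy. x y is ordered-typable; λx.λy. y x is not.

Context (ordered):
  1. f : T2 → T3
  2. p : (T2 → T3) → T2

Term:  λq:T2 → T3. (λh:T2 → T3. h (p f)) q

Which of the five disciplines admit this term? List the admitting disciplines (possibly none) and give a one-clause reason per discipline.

admitted by: linear, affine, relevant, unrestricted
usage: f: 1; p: 1; q (λ-bound): 1; h (λ-bound): 1
use order (left to right): h, p, f, q
typing: well-typed at (T2 → T3) → T3
ordered: ✗, needs exchange: uses follow h, p, f, q
linear: ✓, exactly-once usage across f, p, q, h
affine: ✓, none of f, p, q, h used more than once
relevant: ✓, f, p, q, h: all used, weakening unneeded
unrestricted: ✓, simply typable at (T2 → T3) → T3; W, C, E all held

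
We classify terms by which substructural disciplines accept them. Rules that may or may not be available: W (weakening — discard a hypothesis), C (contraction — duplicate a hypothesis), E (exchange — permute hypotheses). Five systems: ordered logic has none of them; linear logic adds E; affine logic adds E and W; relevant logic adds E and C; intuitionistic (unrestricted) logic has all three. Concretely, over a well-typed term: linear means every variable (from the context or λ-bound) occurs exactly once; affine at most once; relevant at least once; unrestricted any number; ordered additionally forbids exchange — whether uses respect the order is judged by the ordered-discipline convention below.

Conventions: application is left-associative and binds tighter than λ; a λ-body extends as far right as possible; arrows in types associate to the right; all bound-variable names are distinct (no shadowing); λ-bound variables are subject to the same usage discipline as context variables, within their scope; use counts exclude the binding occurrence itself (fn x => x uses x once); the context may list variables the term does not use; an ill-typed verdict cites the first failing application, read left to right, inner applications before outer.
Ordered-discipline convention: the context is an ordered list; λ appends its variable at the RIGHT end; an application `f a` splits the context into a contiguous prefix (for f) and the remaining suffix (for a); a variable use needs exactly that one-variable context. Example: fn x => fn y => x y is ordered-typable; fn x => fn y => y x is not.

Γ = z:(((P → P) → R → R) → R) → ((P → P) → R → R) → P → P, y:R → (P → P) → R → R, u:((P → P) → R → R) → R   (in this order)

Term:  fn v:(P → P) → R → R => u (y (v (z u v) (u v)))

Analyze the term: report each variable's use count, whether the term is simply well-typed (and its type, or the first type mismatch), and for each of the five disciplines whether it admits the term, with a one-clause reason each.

counts: z=1, y=1, u=3, v (λ-bound)=3
order of uses: u, y, v, z, u, v, u, v
typing: well-typed — term : ((P → P) → R → R) → R
ordered: ✗, repeated use of u ×3, v ×3
linear: ✗, repeated use of u ×3, v ×3
affine: ✗, repeated use of u ×3, v ×3
relevant: ✓, every one of z, y, u, v appears
unrestricted: ✓, typability at ((P → P) → R → R) → R is all that's needed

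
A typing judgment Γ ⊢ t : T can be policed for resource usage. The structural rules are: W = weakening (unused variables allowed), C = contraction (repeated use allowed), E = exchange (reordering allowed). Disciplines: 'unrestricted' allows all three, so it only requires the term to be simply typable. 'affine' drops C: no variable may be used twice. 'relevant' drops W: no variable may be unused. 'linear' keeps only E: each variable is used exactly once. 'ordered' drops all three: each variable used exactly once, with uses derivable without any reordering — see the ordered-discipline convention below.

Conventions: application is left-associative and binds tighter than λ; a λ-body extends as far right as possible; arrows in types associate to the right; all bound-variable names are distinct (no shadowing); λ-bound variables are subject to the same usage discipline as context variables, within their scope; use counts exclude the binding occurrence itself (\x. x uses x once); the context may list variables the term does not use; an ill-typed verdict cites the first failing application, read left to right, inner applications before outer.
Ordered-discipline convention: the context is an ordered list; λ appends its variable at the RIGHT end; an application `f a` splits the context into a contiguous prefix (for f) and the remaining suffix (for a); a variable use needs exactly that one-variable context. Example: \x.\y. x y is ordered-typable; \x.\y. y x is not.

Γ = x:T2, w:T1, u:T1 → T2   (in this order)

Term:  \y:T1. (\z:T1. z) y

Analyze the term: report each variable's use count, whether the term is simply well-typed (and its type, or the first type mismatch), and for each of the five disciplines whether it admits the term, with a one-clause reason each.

use counts: x: 0×; w: 0×; u: 0×; y (λ-bound): 1×; z (λ-bound): 1×
left-to-right use order: z, y
typing: well-typed at T1 → T1
ordered ✗ (needs weakening: x, w, u unused)
linear ✗ (needs weakening: x, w, u unused)
affine ✓ (no duplicate uses among x, w, u, y, z)
relevant ✗ (needs weakening: x, w, u unused)
unrestricted ✓ (type-checks (T1 → T1) and nothing is barred)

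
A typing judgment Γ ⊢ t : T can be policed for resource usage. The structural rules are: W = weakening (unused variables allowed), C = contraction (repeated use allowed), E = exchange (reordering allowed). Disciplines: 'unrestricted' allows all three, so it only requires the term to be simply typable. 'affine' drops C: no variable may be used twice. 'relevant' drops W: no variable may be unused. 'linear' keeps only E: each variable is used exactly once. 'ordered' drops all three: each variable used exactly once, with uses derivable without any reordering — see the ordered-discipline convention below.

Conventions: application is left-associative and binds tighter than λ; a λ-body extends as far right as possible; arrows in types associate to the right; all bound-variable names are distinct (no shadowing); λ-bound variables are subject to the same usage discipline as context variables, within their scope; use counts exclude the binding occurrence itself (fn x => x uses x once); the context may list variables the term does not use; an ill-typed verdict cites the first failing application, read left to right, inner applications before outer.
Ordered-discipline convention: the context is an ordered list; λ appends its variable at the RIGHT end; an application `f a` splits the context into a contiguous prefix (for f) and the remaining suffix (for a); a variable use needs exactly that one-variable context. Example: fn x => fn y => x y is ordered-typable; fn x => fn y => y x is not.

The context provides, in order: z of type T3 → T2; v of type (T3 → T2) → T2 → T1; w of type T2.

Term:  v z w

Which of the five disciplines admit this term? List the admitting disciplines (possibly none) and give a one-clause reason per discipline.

accepted by: linear, affine, relevant, unrestricted
variable uses: z=1, v=1, w=1
uses in reading order: v, z, w
typing: well-typed at T1
ordered: ✗, no contiguous prefix/suffix split fits v, z, w
linear: ✓, each of z, v, w used exactly once
affine: ✓, none of z, v, w used more than once
relevant: ✓, z, v, w: all used, weakening unneeded
unrestricted: ✓, type-checks (T1) and nothing is barred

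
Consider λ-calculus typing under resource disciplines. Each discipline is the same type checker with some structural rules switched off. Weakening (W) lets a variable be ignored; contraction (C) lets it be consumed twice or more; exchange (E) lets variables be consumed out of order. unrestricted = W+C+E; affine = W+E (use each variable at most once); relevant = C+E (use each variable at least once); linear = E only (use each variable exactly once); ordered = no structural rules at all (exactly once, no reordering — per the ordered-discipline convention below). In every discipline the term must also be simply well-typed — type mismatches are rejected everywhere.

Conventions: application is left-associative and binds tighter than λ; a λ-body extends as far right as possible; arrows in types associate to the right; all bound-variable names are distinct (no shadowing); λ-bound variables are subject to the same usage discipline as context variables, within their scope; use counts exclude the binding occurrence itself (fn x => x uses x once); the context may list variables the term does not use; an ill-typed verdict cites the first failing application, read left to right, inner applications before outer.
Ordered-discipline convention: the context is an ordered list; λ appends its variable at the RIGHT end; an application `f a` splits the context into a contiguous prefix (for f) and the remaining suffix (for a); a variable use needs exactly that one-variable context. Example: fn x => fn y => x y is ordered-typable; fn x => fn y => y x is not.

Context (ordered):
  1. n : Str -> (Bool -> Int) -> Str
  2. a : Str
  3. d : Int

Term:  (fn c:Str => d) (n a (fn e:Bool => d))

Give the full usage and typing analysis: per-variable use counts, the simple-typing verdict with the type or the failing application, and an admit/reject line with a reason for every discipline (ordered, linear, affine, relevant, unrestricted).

variable uses: n: 1×, a: 1×, d: 2×, c [bound]: 0×, e [bound]: 0×
order of uses: d, n, a, d
typing: ✓ — Int
ordered: ✗ — d ×2 used more than once (contraction); c, e left unused
linear: ✗ — d ×2 used more than once (contraction); c, e left unused
affine: ✗ — d ×2 used more than once (contraction)
relevant: ✗ — c, e left unused
unrestricted: ✓ — type-checks (Int) and nothing is barred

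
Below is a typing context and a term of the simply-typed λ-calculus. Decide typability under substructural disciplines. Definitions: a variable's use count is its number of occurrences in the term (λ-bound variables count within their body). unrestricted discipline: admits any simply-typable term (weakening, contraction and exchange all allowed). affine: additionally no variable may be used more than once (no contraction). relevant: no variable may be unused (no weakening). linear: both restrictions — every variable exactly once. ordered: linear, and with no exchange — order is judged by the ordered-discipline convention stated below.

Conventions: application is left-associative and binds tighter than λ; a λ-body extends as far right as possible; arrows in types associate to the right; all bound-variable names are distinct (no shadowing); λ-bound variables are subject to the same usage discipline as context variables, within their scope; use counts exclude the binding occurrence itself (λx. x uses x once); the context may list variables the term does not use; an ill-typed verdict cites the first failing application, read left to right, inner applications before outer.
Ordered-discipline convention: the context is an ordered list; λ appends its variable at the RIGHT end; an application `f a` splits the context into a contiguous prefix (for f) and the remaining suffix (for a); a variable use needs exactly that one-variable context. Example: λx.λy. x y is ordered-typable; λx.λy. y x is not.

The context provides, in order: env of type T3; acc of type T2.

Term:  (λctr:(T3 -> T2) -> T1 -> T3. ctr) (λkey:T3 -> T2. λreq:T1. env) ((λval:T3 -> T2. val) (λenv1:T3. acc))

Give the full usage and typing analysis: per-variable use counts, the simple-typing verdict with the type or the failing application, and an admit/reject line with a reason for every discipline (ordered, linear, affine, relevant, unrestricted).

counts: env ×1; acc ×1; ctr (bound) ×1; key (bound) ×0; req (bound) ×0; val (bound) ×1; env1 (bound) ×0
use order (left to right): ctr, env, val, acc
typing: well-typed at T1 -> T3
ordered: ✗ — key, req, env1 left unused
linear: ✗ — key, req, env1 left unused
affine: ✓ — none of env, acc, ctr, key, req, val, env1 used more than once
relevant: ✗ — key, req, env1 left unused
unrestricted: ✓ — well-typed at T1 -> T3; no restrictions here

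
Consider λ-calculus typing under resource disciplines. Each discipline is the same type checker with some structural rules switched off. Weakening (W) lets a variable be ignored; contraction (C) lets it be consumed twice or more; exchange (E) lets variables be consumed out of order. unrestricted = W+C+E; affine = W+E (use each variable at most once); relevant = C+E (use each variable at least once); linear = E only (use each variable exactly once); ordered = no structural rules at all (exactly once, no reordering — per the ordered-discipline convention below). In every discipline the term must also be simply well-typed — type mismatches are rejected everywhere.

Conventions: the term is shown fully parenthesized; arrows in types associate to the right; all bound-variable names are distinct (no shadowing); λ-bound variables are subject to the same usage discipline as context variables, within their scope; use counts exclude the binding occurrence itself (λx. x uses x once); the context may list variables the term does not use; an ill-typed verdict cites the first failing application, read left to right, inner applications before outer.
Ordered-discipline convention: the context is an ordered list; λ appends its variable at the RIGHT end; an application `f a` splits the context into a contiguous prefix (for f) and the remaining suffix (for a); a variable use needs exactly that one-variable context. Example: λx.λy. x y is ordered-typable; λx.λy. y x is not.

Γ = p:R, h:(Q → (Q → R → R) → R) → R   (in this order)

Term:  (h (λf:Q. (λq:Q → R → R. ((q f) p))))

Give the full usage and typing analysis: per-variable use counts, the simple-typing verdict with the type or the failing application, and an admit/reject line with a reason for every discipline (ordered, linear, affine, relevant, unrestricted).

variable uses: p ×1; h ×1; f (λ-bound) ×1; q (λ-bound) ×1
left-to-right use order: h, q, f, p
typing: well-typed at R
ordered: ✗ — needs exchange: uses follow h, q, f, p
linear: ✓ — each of p, h, f, q used exactly once
affine: ✓ — p, h, f, q: no repeats, contraction unneeded
relevant: ✓ — at least one use each (p, h, f, q)
unrestricted: ✓ — typability at R is all that's needed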